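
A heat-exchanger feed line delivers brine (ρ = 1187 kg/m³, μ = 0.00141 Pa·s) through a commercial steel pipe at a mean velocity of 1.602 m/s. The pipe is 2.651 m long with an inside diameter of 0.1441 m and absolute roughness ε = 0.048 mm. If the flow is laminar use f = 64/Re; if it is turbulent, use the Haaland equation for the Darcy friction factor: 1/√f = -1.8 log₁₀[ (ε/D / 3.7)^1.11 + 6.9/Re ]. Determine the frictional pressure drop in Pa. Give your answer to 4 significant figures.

ΔP ≈ 497.7 Pa

Reynolds number Re = ρVD/μ = 1187 · 1.602 · 0.1441 / 0.00141 = 1.943e+05.
Re > 4000 → turbulent. Relative roughness ε/D = 4.8e-05/0.1441 = 0.000333. Haaland: 1/√f = -1.8 log₁₀[(0.000333/3.7)^1.11 + 6.9/1.943e+05] = -1.8 log₁₀[3.23e-05 + 3.55e-05] = 7.504, so f = 0.01776.
Darcy-Weisbach: ΔP = f(L/D)(ρV²/2) = 0.01776·(2.651/0.1441)·(1187·1.602²/2) = 0.01776·18.4·1523 = 497.7 Pa.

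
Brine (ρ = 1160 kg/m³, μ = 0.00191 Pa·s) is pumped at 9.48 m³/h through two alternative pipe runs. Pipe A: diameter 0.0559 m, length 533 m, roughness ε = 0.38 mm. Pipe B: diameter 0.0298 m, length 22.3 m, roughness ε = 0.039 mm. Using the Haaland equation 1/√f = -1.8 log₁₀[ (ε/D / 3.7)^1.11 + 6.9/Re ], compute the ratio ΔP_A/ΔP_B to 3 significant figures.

ΔP_A/ΔP_B ≈ 1.53

Pipe A: V = Q/A = 0.002633/0.002454 = 1.073 m/s; Re = 3.643e+04; ε/D = 0.0068; Haaland → f = 0.03534; ΔP_A = f(L/D)(ρV²/2) = 2.25e+05 Pa.
Pipe B: V = Q/A = 0.002633/0.0006975 = 3.776 m/s; Re = 6.833e+04; ε/D = 0.00131; Haaland → f = 0.02375; ΔP_B = f(L/D)(ρV²/2) = 1.47e+05 Pa.
ΔP_A/ΔP_B = 2.25e+05/1.47e+05 = 1.53.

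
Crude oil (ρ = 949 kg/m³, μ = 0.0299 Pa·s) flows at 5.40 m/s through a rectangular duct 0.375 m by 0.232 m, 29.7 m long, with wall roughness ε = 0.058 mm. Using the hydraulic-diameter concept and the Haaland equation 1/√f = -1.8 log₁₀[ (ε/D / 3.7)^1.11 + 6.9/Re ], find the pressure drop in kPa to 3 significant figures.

Hydraulic diameter D_h = 4A/P = 4·(0.375·0.232)/(2·(0.375+0.232)) = 0.348/1.214 = 0.2867 m.
Re = ρVD_h/μ = 949·5.4·0.2867/0.0299 = 4.913e+04.
ε/D_h = 5.8e-05/0.2867 = 0.000202; Haaland gives 1/√f = -1.8 log₁₀[1.86e-05+0.00014] = 6.837, so f = 0.02139.
ΔP = f(L/D_h)(ρV²/2) = 0.02139·29.7/0.2867·1.384e+04 = 3.066e+04 Pa.
ΔP = 30.7 kPa.

ΔP ≈ 30.7 kPa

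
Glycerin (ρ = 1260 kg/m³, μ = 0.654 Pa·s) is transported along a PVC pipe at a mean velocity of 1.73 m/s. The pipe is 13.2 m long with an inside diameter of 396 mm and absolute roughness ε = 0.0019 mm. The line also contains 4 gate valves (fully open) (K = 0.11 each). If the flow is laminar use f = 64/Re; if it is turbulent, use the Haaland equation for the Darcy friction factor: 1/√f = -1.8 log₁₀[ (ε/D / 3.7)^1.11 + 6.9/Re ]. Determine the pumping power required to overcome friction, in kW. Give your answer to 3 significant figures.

P ≈ 0.826 kW

Reynolds number Re = ρVD/μ = 1260 · 1.73 · 0.396 / 0.654 = 1320.
Re < 2300 → laminar flow, so f = 64/Re = 64/1320 = 0.04849 (the turbulent correlation is not needed).
Total minor-loss coefficient ΣK = 4·0.11 = 0.44.
ΔP = [f·L/D + ΣK]·(ρV²/2) = [0.04849·13.2/0.396 + 0.44]·(1260·1.73²/2) = [1.616 + 0.44]·1886 = 3877 Pa.
Q = V·A = 1.73·0.1232 = 0.2131 m³/s.
Pumping power P = QΔP = 0.2131·3877 = 826.1 W = 0.826 kW.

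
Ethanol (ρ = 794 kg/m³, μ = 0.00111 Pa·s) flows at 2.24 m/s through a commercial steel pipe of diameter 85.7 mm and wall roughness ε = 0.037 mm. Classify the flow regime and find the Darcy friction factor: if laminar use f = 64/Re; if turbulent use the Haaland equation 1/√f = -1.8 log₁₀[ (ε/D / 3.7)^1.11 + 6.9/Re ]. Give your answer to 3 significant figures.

Re = ρVD/μ = 794·2.24·0.0857/0.00111 = 1.373e+05.
Re > 4000 → turbulent. ε/D = 3.7e-05/0.0857 = 0.000432; Haaland: 1/√f = -1.8 log₁₀[4.31e-05 + 5.02e-05] = 7.254, so f = 0.019.

f ≈ 0.0190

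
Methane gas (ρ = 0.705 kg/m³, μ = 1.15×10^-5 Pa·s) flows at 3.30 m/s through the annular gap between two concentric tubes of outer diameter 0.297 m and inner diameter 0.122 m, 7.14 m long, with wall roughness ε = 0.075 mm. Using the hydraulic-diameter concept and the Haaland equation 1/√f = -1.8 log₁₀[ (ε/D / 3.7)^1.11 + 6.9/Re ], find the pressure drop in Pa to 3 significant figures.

ΔP ≈ 3.68 Pa

Hydraulic diameter D_h = 4A/P = D_o - D_i = 0.297 - 0.122 = 0.175 m.
Re = ρVD_h/μ = 0.705·3.3·0.175/1.15e-05 = 3.54e+04.
ε/D_h = 7.5e-05/0.175 = 0.000429; Haaland gives 1/√f = -1.8 log₁₀[4.27e-05+0.000195] = 6.523, so f = 0.0235.
ΔP = f(L/D_h)(ρV²/2) = 0.0235·7.14/0.175·3.839 = 3.68 Pa.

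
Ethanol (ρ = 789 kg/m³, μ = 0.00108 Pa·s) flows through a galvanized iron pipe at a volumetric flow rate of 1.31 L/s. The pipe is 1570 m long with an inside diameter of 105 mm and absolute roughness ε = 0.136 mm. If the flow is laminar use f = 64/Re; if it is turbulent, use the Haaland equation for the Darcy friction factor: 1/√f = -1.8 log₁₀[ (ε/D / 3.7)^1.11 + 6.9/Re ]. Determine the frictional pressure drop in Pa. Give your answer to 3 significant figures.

Q = 1.31 L/s = 1.31/1000 = 0.00131 m³/s.
Cross-sectional area A = πD²/4 = π(0.105)²/4 = 0.008659 m²; mean velocity V = Q/A = 0.00131/0.008659 = 0.1513 m/s.
Reynolds number Re = ρVD/μ = 789 · 0.1513 · 0.105 / 0.00108 = 1.161e+04.
Re > 4000 → turbulent. Relative roughness ε/D = 0.000136/0.105 = 0.0013. Haaland: 1/√f = -1.8 log₁₀[(0.0013/3.7)^1.11 + 6.9/1.161e+04] = -1.8 log₁₀[0.000146 + 0.000595] = 5.635, so f = 0.03149.
Darcy-Weisbach: ΔP = f(L/D)(ρV²/2) = 0.03149·(1570/0.105)·(789·0.1513²/2) = 0.03149·1.495e+04·9.029 = 4252 Pa.

ΔP ≈ 4250 Pa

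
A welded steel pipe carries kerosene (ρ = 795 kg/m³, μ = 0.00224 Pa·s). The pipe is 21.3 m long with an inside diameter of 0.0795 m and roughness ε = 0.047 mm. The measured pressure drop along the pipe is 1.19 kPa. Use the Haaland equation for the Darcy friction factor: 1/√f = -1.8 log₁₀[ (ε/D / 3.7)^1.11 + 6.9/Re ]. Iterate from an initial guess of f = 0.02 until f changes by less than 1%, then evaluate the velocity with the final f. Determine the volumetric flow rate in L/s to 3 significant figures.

Q ≈ 3.17 L/s

Rearranging Darcy-Weisbach: V = √(2·ΔP·D/(f·L·ρ)). With ε/D = 4.7e-05/0.0795 = 0.000591, iterate starting from f = 0.02:
  f = 0.02 → V = √(2·1190·0.0795/(0.02·21.3·795)) = 0.7475 m/s; Re = ρVD/μ = 2.109e+04; f → 0.02653
  f = 0.02653 → V = 0.649 m/s; Re = 1.831e+04; f → 0.02736
  f = 0.02736 → V = 0.639 m/s; Re = 1.803e+04; f → 0.02746
Converged (Δf/f < 1%). With the final f = 0.02746: V = √(2·1190·0.0795/(0.02746·21.3·795)) = 0.6379 m/s.
Q = V·A = 0.6379·(π/4·0.0795²) = 0.003167 m³/s = 3.17 L/s.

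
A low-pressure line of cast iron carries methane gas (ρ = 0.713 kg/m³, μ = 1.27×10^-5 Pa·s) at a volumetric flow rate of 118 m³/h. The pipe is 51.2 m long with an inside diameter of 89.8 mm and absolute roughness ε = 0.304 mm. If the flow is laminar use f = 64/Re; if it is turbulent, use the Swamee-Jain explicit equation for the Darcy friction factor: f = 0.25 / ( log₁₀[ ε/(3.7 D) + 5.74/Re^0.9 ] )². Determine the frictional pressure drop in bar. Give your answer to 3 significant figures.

ΔP ≈ 0.00171 bar

Q = 118 m³/h = 118/3600 = 0.03278 m³/s.
Cross-sectional area A = πD²/4 = π(0.0898)²/4 = 0.006333 m²; mean velocity V = Q/A = 0.03278/0.006333 = 5.175 m/s.
Reynolds number Re = ρVD/μ = 0.713 · 5.175 · 0.0898 / 1.27e-05 = 2.609e+04.
Re > 4000 → turbulent. Relative roughness ε/D = 0.000304/0.0898 = 0.00339. Swamee-Jain: f = 0.25/(log₁₀[0.00339/3.7 + 5.74/2.609e+04^0.9])² = 0.25/(log₁₀[0.000915 + 0.000608])² = 0.25/(-2.817)² = 0.0315.
Darcy-Weisbach: ΔP = f(L/D)(ρV²/2) = 0.0315·(51.2/0.0898)·(0.713·5.175²/2) = 0.0315·570.2·9.548 = 171.5 Pa.
ΔP = 171.5 Pa = 0.00171 bar.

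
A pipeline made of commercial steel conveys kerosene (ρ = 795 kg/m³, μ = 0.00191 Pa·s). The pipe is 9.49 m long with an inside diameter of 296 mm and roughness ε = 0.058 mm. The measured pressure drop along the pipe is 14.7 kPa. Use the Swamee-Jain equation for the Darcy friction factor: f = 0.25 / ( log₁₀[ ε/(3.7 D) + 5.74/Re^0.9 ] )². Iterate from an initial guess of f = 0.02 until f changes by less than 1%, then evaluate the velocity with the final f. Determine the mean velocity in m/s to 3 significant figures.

Rearranging Darcy-Weisbach: V = √(2·ΔP·D/(f·L·ρ)). With ε/D = 5.8e-05/0.296 = 0.000196, iterate starting from f = 0.02:
  f = 0.02 → V = √(2·1.47e+04·0.296/(0.02·9.49·795)) = 7.594 m/s; Re = ρVD/μ = 9.356e+05; f → 0.01478
  f = 0.01478 → V = 8.833 m/s; Re = 1.088e+06; f → 0.01466
Converged (Δf/f < 1%). With the final f = 0.01466: V = √(2·1.47e+04·0.296/(0.01466·9.49·795)) = 8.871 m/s.

V ≈ 8.87 m/s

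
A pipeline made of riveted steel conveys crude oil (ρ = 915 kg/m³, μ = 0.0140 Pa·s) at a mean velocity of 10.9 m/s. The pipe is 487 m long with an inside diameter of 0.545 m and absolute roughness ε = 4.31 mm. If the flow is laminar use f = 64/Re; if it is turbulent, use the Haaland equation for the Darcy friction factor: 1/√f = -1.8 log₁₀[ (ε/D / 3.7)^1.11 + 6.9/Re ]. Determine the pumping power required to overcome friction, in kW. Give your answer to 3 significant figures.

Reynolds number Re = ρVD/μ = 915 · 10.9 · 0.545 / 0.014 = 3.883e+05.
Re > 4000 → turbulent. Relative roughness ε/D = 0.00431/0.545 = 0.00791. Haaland: 1/√f = -1.8 log₁₀[(0.00791/3.7)^1.11 + 6.9/3.883e+05] = -1.8 log₁₀[0.00109 + 1.78e-05] = 5.322, so f = 0.0353.
Darcy-Weisbach: ΔP = f(L/D)(ρV²/2) = 0.0353·(487/0.545)·(915·10.9²/2) = 0.0353·893.6·5.436e+04 = 1.715e+06 Pa.
Q = V·A = 10.9·0.2333 = 2.543 m³/s.
Pumping power P = QΔP = 2.543·1.715e+06 = 4360000 W = 4360 kW.

P ≈ 4360 kW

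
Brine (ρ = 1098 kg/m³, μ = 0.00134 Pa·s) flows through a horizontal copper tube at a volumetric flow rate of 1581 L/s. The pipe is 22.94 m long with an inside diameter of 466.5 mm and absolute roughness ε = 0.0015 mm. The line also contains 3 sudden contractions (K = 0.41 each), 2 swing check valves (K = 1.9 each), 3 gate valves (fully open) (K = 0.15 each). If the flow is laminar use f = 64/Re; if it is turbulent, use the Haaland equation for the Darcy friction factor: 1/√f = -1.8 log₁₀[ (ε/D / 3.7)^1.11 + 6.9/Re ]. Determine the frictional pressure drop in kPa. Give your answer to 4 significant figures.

Q = 1581 L/s = 1581/1000 = 1.581 m³/s.
Cross-sectional area A = πD²/4 = π(0.4665)²/4 = 0.1709 m²; mean velocity V = Q/A = 1.581/0.1709 = 9.25 m/s.
Reynolds number Re = ρVD/μ = 1098 · 9.25 · 0.4665 / 0.00134 = 3.536e+06.
Re > 4000 → turbulent. Relative roughness ε/D = 1.5e-06/0.4665 = 3.22e-06. Haaland: 1/√f = -1.8 log₁₀[(3.22e-06/3.7)^1.11 + 6.9/3.536e+06] = -1.8 log₁₀[1.87e-07 + 1.95e-06] = 10.21, so f = 0.009601.
Total minor-loss coefficient ΣK = 3·0.41 + 2·1.9 + 3·0.15 = 5.48.
ΔP = [f·L/D + ΣK]·(ρV²/2) = [0.009601·22.94/0.4665 + 5.48]·(1098·9.25²/2) = [0.4721 + 5.48]·4.697e+04 = 2.796e+05 Pa.
ΔP = 2.796e+05 Pa = 279.6 kPa.

ΔP ≈ 279.6 kPa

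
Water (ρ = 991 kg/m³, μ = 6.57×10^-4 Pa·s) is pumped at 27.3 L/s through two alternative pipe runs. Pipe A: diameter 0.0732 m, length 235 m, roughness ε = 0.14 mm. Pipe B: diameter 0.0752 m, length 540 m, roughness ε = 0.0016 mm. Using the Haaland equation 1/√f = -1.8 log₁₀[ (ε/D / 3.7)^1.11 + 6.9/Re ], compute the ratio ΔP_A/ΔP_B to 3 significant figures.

ΔP_A/ΔP_B ≈ 0.923

Pipe A: V = Q/A = 0.0273/0.004208 = 6.487 m/s; Re = 7.163e+05; ε/D = 0.00191; Haaland → f = 0.02342; ΔP_A = f(L/D)(ρV²/2) = 1.568e+06 Pa.
Pipe B: V = Q/A = 0.0273/0.004441 = 6.147 m/s; Re = 6.972e+05; ε/D = 2.13e-05; Haaland → f = 0.01264; ΔP_B = f(L/D)(ρV²/2) = 1.699e+06 Pa.
ΔP_A/ΔP_B = 1.568e+06/1.699e+06 = 0.923.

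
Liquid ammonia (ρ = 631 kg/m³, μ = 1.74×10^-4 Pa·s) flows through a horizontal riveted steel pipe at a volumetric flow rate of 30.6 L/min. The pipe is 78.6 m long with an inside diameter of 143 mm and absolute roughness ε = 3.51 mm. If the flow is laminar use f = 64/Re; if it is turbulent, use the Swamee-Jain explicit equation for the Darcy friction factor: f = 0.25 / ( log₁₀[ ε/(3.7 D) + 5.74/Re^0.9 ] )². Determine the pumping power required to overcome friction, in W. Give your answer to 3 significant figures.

P ≈ 0.00495 W

Q = 30.6 L/min = 30.6/60000 = 0.00051 m³/s.
Cross-sectional area A = πD²/4 = π(0.143)²/4 = 0.01606 m²; mean velocity V = Q/A = 0.00051/0.01606 = 0.03175 m/s.
Reynolds number Re = ρVD/μ = 631 · 0.03175 · 0.143 / 0.000174 = 1.647e+04.
Re > 4000 → turbulent. Relative roughness ε/D = 0.00351/0.143 = 0.0245. Swamee-Jain: f = 0.25/(log₁₀[0.0245/3.7 + 5.74/1.647e+04^0.9])² = 0.25/(log₁₀[0.00663 + 0.00092])² = 0.25/(-2.122)² = 0.05553.
Darcy-Weisbach: ΔP = f(L/D)(ρV²/2) = 0.05553·(78.6/0.143)·(631·0.03175²/2) = 0.05553·549.7·0.3181 = 9.71 Pa.
Pumping power P = QΔP = 0.00051·9.71 = 0.004952 W = 0.00495 W.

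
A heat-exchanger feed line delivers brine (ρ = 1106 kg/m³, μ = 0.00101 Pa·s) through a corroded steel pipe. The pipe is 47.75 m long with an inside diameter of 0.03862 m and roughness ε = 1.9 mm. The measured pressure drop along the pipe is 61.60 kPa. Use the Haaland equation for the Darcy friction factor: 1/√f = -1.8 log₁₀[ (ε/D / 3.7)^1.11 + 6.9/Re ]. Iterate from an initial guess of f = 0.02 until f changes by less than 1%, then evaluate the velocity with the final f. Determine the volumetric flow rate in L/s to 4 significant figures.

Rearranging Darcy-Weisbach: V = √(2·ΔP·D/(f·L·ρ)). With ε/D = 0.0019/0.03862 = 0.0492, iterate starting from f = 0.02:
  f = 0.02 → V = √(2·6.16e+04·0.03862/(0.02·47.75·1106)) = 2.122 m/s; Re = ρVD/μ = 8.976e+04; f → 0.07143
  f = 0.07143 → V = 1.123 m/s; Re = 4.749e+04; f → 0.07168
Converged (Δf/f < 1%). With the final f = 0.07168: V = √(2·6.16e+04·0.03862/(0.07168·47.75·1106)) = 1.121 m/s.
Q = V·A = 1.121·(π/4·0.03862²) = 0.001313 m³/s = 1.313 L/s.

Q ≈ 1.313 L/s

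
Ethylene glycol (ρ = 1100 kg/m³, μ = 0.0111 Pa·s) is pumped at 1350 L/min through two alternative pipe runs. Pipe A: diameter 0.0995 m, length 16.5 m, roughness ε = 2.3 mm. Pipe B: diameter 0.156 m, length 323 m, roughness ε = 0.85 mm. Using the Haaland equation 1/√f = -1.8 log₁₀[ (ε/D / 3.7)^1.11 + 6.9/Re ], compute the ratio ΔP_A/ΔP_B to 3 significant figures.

ΔP_A/ΔP_B ≈ 0.725

Pipe A: V = Q/A = 0.0225/0.007776 = 2.894 m/s; Re = 2.853e+04; ε/D = 0.0231; Haaland → f = 0.05277; ΔP_A = f(L/D)(ρV²/2) = 4.03e+04 Pa.
Pipe B: V = Q/A = 0.0225/0.01911 = 1.177 m/s; Re = 1.82e+04; ε/D = 0.00545; Haaland → f = 0.03524; ΔP_B = f(L/D)(ρV²/2) = 5.561e+04 Pa.
ΔP_A/ΔP_B = 4.03e+04/5.561e+04 = 0.725.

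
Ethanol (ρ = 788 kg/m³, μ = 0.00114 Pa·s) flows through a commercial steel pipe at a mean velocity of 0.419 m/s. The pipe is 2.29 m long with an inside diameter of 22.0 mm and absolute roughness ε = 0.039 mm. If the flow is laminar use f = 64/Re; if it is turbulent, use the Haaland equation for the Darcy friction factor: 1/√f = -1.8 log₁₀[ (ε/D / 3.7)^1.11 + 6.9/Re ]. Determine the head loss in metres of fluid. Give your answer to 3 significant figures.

Reynolds number Re = ρVD/μ = 788 · 0.419 · 0.022 / 0.00114 = 6372.
Re > 4000 → turbulent. Relative roughness ε/D = 3.9e-05/0.022 = 0.00177. Haaland: 1/√f = -1.8 log₁₀[(0.00177/3.7)^1.11 + 6.9/6372] = -1.8 log₁₀[0.000207 + 0.00108] = 5.201, so f = 0.03697.
Darcy-Weisbach: ΔP = f(L/D)(ρV²/2) = 0.03697·(2.29/0.022)·(788·0.419²/2) = 0.03697·104.1·69.17 = 266.2 Pa.
Head loss h_f = ΔP/(ρg) = 266.2/(788·9.81) = 0.0344 m.

h_f ≈ 0.0344 m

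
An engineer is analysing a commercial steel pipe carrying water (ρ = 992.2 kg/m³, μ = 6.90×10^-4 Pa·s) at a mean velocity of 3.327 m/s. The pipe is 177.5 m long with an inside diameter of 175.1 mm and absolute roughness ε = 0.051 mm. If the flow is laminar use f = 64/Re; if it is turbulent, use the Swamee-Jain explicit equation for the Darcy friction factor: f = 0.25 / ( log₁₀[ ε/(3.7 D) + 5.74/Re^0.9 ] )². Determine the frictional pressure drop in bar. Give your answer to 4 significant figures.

ΔP ≈ 0.8800 bar

Reynolds number Re = ρVD/μ = 992.2 · 3.327 · 0.1751 / 0.00069 = 8.377e+05.
Re > 4000 → turbulent. Relative roughness ε/D = 5.1e-05/0.1751 = 0.000291. Swamee-Jain: f = 0.25/(log₁₀[0.000291/3.7 + 5.74/8.377e+05^0.9])² = 0.25/(log₁₀[7.87e-05 + 2.68e-05])² = 0.25/(-3.977)² = 0.01581.
Darcy-Weisbach: ΔP = f(L/D)(ρV²/2) = 0.01581·(177.5/0.1751)·(992.2·3.327²/2) = 0.01581·1014·5491 = 8.8e+04 Pa.
ΔP = 8.8e+04 Pa = 0.8800 bar.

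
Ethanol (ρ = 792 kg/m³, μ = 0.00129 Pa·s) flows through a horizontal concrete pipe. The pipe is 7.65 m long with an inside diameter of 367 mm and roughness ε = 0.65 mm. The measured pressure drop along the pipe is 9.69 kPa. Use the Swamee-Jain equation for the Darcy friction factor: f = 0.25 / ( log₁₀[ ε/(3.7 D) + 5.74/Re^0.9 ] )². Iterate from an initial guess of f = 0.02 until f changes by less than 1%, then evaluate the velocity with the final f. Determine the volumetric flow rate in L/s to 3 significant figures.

Q ≈ 758 L/s

Rearranging Darcy-Weisbach: V = √(2·ΔP·D/(f·L·ρ)). With ε/D = 0.00065/0.367 = 0.00177, iterate starting from f = 0.02:
  f = 0.02 → V = √(2·9690·0.367/(0.02·7.65·792)) = 7.661 m/s; Re = ρVD/μ = 1.726e+06; f → 0.02285
  f = 0.02285 → V = 7.167 m/s; Re = 1.615e+06; f → 0.02286
Converged (Δf/f < 1%). With the final f = 0.02286: V = √(2·9690·0.367/(0.02286·7.65·792)) = 7.165 m/s.
Q = V·A = 7.165·(π/4·0.367²) = 0.758 m³/s = 758 L/s.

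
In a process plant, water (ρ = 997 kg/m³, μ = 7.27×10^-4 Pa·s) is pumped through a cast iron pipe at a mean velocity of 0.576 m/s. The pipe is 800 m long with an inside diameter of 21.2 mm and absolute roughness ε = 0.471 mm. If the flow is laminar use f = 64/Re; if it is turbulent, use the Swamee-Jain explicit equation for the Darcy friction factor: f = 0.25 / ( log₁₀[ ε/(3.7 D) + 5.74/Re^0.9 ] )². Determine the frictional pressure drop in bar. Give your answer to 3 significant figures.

ΔP ≈ 3.34 bar

Reynolds number Re = ρVD/μ = 997 · 0.576 · 0.0212 / 0.000727 = 1.675e+04.
Re > 4000 → turbulent. Relative roughness ε/D = 0.000471/0.0212 = 0.0222. Swamee-Jain: f = 0.25/(log₁₀[0.0222/3.7 + 5.74/1.675e+04^0.9])² = 0.25/(log₁₀[0.006 + 0.000907])² = 0.25/(-2.16)² = 0.05356.
Darcy-Weisbach: ΔP = f(L/D)(ρV²/2) = 0.05356·(800/0.0212)·(997·0.576²/2) = 0.05356·3.774e+04·165.4 = 3.343e+05 Pa.
ΔP = 3.343e+05 Pa = 3.34 bar.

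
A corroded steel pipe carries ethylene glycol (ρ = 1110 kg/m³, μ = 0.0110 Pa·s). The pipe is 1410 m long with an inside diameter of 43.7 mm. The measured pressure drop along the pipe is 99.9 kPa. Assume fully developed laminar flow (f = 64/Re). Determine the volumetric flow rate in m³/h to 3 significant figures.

Q ≈ 2.08 m³/h

For laminar flow, f = 64/Re with Re = ρVD/μ, so Darcy-Weisbach reduces to ΔP = 32μLV/D². Solving for V: V = ΔP·D²/(32μL) = 9.99e+04·(0.0437)²/(32·0.011·1410) = 0.3844 m/s.
Check: Re = ρVD/μ = 1110·0.3844·0.0437/0.011 = 1695 < 2300, so the laminar assumption holds.
Q = V·A = 0.3844·(π/4·0.0437²) = 0.0005765 m³/s = 2.08 m³/h.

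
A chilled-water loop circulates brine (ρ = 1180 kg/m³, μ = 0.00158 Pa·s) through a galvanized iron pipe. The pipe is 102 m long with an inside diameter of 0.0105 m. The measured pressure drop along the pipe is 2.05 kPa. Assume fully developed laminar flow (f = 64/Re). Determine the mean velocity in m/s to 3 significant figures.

V ≈ 0.0438 m/s

For laminar flow, f = 64/Re with Re = ρVD/μ, so Darcy-Weisbach reduces to ΔP = 32μLV/D². Solving for V: V = ΔP·D²/(32μL) = 2050·(0.0105)²/(32·0.00158·102) = 0.04383 m/s.
Check: Re = ρVD/μ = 1180·0.04383·0.0105/0.00158 = 343.7 < 2300, so the laminar assumption holds.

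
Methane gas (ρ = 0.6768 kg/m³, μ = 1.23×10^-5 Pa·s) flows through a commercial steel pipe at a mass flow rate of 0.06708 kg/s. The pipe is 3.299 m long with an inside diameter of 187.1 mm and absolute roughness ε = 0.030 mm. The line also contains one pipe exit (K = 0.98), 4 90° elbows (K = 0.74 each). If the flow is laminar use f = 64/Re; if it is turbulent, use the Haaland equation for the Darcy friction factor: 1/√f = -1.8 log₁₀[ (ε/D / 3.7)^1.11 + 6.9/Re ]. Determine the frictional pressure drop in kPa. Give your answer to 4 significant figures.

A = πD²/4 = π(0.1871)²/4 = 0.02749 m²; mean velocity V = ṁ/(ρA) = 0.06708/(0.6768 · 0.02749) = 3.605 m/s.
Reynolds number Re = ρVD/μ = 0.6768 · 3.605 · 0.1871 / 1.23e-05 = 3.711e+04.
Re > 4000 → turbulent. Relative roughness ε/D = 3e-05/0.1871 = 0.00016. Haaland: 1/√f = -1.8 log₁₀[(0.00016/3.7)^1.11 + 6.9/3.711e+04] = -1.8 log₁₀[1.44e-05 + 0.000186] = 6.657, so f = 0.02256.
Total minor-loss coefficient ΣK = 1·0.98 + 4·0.74 = 3.94.
ΔP = [f·L/D + ΣK]·(ρV²/2) = [0.02256·3.299/0.1871 + 3.94]·(0.6768·3.605²/2) = [0.3979 + 3.94]·4.398 = 19.08 Pa.
ΔP = 19.08 Pa = 0.01908 kPa.

ΔP ≈ 0.01908 kPa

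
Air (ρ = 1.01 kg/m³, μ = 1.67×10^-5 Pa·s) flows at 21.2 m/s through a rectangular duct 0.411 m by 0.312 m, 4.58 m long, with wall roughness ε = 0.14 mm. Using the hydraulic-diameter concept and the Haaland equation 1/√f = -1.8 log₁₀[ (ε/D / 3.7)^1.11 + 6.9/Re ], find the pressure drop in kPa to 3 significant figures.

ΔP ≈ 0.0497 kPa

Hydraulic diameter D_h = 4A/P = 4·(0.411·0.312)/(2·(0.411+0.312)) = 0.5129/1.446 = 0.3547 m.
Re = ρVD_h/μ = 1.01·21.2·0.3547/1.67e-05 = 4.548e+05.
ε/D_h = 0.00014/0.3547 = 0.000395; Haaland gives 1/√f = -1.8 log₁₀[3.9e-05+1.52e-05] = 7.679, so f = 0.01696.
ΔP = f(L/D_h)(ρV²/2) = 0.01696·4.58/0.3547·227 = 49.7 Pa.
ΔP = 0.0497 kPa.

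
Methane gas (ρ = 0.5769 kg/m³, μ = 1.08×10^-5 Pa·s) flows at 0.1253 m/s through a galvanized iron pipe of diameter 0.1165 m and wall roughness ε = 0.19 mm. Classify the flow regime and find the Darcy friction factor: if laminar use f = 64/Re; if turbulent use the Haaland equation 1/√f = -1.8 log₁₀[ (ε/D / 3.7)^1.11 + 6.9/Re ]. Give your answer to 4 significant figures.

Re = ρVD/μ = 0.5769·0.1253·0.1165/1.08e-05 = 779.7.
Re < 2300 → laminar, so f = 64/Re = 0.08208 (roughness is irrelevant in laminar flow).

f ≈ 0.08208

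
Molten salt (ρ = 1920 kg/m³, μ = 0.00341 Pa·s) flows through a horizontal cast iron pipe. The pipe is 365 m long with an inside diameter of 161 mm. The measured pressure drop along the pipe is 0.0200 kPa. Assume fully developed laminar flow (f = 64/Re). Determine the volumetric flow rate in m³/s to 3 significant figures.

For laminar flow, f = 64/Re with Re = ρVD/μ, so Darcy-Weisbach reduces to ΔP = 32μLV/D². Solving for V: V = ΔP·D²/(32μL) = 20·(0.161)²/(32·0.00341·365) = 0.01302 m/s.
Check: Re = ρVD/μ = 1920·0.01302·0.161/0.00341 = 1180 < 2300, so the laminar assumption holds.
Q = V·A = 0.01302·(π/4·0.161²) = 0.000265 m³/s = 2.65×10^-4 m³/s.

Q ≈ 2.65×10^-4 m³/s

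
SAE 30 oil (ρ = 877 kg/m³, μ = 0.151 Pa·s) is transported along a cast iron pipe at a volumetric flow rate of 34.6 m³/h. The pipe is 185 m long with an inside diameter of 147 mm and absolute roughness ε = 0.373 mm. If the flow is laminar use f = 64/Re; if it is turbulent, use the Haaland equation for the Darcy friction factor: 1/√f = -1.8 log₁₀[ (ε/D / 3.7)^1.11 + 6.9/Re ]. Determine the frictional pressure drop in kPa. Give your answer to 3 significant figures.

Q = 34.6 m³/h = 34.6/3600 = 0.009611 m³/s.
Cross-sectional area A = πD²/4 = π(0.147)²/4 = 0.01697 m²; mean velocity V = Q/A = 0.009611/0.01697 = 0.5663 m/s.
Reynolds number Re = ρVD/μ = 877 · 0.5663 · 0.147 / 0.151 = 483.5.
Re < 2300 → laminar flow, so f = 64/Re = 64/483.5 = 0.1324 (the turbulent correlation is not needed).
Darcy-Weisbach: ΔP = f(L/D)(ρV²/2) = 0.1324·(185/0.147)·(877·0.5663²/2) = 0.1324·1259·140.6 = 2.343e+04 Pa.
ΔP = 2.343e+04 Pa = 23.4 kPa.

ΔP ≈ 23.4 kPa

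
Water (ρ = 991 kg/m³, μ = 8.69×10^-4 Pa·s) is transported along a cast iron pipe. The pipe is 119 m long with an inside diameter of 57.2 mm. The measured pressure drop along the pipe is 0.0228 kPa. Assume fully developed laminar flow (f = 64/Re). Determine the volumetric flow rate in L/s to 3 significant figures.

For laminar flow, f = 64/Re with Re = ρVD/μ, so Darcy-Weisbach reduces to ΔP = 32μLV/D². Solving for V: V = ΔP·D²/(32μL) = 22.8·(0.0572)²/(32·0.000869·119) = 0.02254 m/s.
Check: Re = ρVD/μ = 991·0.02254·0.0572/0.000869 = 1470 < 2300, so the laminar assumption holds.
Q = V·A = 0.02254·(π/4·0.0572²) = 5.793e-05 m³/s = 0.0579 L/s.

Q ≈ 0.0579 L/s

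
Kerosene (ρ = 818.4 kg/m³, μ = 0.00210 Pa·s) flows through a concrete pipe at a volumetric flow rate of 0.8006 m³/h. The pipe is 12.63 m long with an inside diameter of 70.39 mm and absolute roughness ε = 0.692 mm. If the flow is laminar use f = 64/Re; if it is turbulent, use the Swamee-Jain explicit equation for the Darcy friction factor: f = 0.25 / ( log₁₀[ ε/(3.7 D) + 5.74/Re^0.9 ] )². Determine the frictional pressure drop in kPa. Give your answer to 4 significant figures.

Q = 0.8006 m³/h = 0.8006/3600 = 0.0002224 m³/s.
Cross-sectional area A = πD²/4 = π(0.07039)²/4 = 0.003891 m²; mean velocity V = Q/A = 0.0002224/0.003891 = 0.05715 m/s.
Reynolds number Re = ρVD/μ = 818.4 · 0.05715 · 0.07039 / 0.0021 = 1568.
Re < 2300 → laminar flow, so f = 64/Re = 64/1568 = 0.04082 (the turbulent correlation is not needed).
Darcy-Weisbach: ΔP = f(L/D)(ρV²/2) = 0.04082·(12.63/0.07039)·(818.4·0.05715²/2) = 0.04082·179.4·1.336 = 9.789 Pa.
ΔP = 9.789 Pa = 0.009789 kPa.

ΔP ≈ 0.009789 kPa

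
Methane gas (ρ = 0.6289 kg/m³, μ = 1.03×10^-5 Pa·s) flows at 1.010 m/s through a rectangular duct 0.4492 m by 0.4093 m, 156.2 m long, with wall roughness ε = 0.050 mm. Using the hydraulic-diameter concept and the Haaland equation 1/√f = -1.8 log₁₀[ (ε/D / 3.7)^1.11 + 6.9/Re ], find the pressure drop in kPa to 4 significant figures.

Hydraulic diameter D_h = 4A/P = 4·(0.4492·0.4093)/(2·(0.4492+0.4093)) = 0.7354/1.717 = 0.4283 m.
Re = ρVD_h/μ = 0.6289·1.01·0.4283/1.03e-05 = 2.641e+04.
ε/D_h = 5e-05/0.4283 = 0.000117; Haaland gives 1/√f = -1.8 log₁₀[1.01e-05+0.000261] = 6.42, so f = 0.02426.
ΔP = f(L/D_h)(ρV²/2) = 0.02426·156.2/0.4283·0.3208 = 2.838 Pa.
ΔP = 0.002838 kPa.

ΔP ≈ 0.002838 kPa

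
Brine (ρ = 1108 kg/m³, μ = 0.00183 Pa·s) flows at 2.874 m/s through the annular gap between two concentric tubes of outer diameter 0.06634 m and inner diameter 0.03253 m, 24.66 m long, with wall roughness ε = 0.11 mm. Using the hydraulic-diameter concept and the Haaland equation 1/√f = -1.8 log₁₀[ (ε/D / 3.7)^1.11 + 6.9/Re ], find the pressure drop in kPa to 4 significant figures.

Hydraulic diameter D_h = 4A/P = D_o - D_i = 0.06634 - 0.03253 = 0.03381 m.
Re = ρVD_h/μ = 1108·2.874·0.03381/0.00183 = 5.883e+04.
ε/D_h = 0.00011/0.03381 = 0.00325; Haaland gives 1/√f = -1.8 log₁₀[0.000406+0.000117] = 5.907, so f = 0.02866.
ΔP = f(L/D_h)(ρV²/2) = 0.02866·24.66/0.03381·4576 = 9.565e+04 Pa.
ΔP = 95.65 kPa.

ΔP ≈ 95.65 kPa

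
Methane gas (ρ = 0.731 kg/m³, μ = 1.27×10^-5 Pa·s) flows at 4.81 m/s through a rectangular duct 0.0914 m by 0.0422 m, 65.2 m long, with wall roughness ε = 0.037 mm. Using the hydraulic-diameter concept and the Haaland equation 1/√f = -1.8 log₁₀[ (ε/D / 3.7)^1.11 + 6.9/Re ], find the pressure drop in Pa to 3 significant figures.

Hydraulic diameter D_h = 4A/P = 4·(0.0914·0.0422)/(2·(0.0914+0.0422)) = 0.01543/0.2672 = 0.05774 m.
Re = ρVD_h/μ = 0.731·4.81·0.05774/1.27e-05 = 1.599e+04.
ε/D_h = 3.7e-05/0.05774 = 0.000641; Haaland gives 1/√f = -1.8 log₁₀[6.68e-05+0.000432] = 5.944, so f = 0.0283.
ΔP = f(L/D_h)(ρV²/2) = 0.0283·65.2/0.05774·8.456 = 270.2 Pa.

ΔP ≈ 270 Pa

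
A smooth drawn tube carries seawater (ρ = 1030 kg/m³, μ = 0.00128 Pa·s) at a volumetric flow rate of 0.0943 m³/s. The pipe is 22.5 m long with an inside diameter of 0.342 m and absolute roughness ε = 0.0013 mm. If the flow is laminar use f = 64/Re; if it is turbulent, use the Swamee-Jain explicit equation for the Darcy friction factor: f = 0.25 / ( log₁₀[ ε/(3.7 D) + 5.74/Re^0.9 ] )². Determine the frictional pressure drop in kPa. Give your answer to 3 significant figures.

ΔP ≈ 0.521 kPa

Cross-sectional area A = πD²/4 = π(0.342)²/4 = 0.09186 m²; mean velocity V = Q/A = 0.0943/0.09186 = 1.027 m/s.
Reynolds number Re = ρVD/μ = 1030 · 1.027 · 0.342 / 0.00128 = 2.825e+05.
Re > 4000 → turbulent. Relative roughness ε/D = 1.3e-06/0.342 = 3.8e-06. Swamee-Jain: f = 0.25/(log₁₀[3.8e-06/3.7 + 5.74/2.825e+05^0.9])² = 0.25/(log₁₀[1.03e-06 + 7.13e-05])² = 0.25/(-4.141)² = 0.01458.
Darcy-Weisbach: ΔP = f(L/D)(ρV²/2) = 0.01458·(22.5/0.342)·(1030·1.027²/2) = 0.01458·65.79·542.7 = 520.6 Pa.
ΔP = 520.6 Pa = 0.521 kPa.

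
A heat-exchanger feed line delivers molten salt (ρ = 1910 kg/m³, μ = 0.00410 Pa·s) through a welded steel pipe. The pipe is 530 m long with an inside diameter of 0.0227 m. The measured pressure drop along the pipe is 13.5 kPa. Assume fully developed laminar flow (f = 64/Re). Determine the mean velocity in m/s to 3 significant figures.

For laminar flow, f = 64/Re with Re = ρVD/μ, so Darcy-Weisbach reduces to ΔP = 32μLV/D². Solving for V: V = ΔP·D²/(32μL) = 1.35e+04·(0.0227)²/(32·0.0041·530) = 0.1 m/s.
Check: Re = ρVD/μ = 1910·0.1·0.0227/0.0041 = 1058 < 2300, so the laminar assumption holds.

V ≈ 0.100 m/s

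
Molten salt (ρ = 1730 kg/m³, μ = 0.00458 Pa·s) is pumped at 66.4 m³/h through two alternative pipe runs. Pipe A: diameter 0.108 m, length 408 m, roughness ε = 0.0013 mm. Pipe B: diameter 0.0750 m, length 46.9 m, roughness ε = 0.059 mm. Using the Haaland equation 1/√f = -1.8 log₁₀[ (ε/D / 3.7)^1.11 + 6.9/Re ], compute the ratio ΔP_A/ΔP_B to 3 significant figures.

Pipe A: V = Q/A = 0.01844/0.009161 = 2.013 m/s; Re = 8.214e+04; ε/D = 1.2e-05; Haaland → f = 0.01862; ΔP_A = f(L/D)(ρV²/2) = 2.466e+05 Pa.
Pipe B: V = Q/A = 0.01844/0.004418 = 4.175 m/s; Re = 1.183e+05; ε/D = 0.000787; Haaland → f = 0.02085; ΔP_B = f(L/D)(ρV²/2) = 1.966e+05 Pa.
ΔP_A/ΔP_B = 2.466e+05/1.966e+05 = 1.25.

ΔP_A/ΔP_B ≈ 1.25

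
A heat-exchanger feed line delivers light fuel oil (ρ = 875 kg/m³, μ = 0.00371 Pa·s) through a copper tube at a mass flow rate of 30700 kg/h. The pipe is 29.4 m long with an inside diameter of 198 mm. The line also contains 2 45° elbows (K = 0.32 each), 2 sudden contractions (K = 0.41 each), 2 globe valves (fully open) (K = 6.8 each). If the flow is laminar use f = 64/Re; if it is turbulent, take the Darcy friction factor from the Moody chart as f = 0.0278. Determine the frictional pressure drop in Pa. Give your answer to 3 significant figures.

ṁ = 30700 kg/h = 30700/3600 = 8.528 kg/s.
A = πD²/4 = π(0.198)²/4 = 0.03079 m²; mean velocity V = ṁ/(ρA) = 8.528/(875 · 0.03079) = 0.3165 m/s.
Reynolds number Re = ρVD/μ = 875 · 0.3165 · 0.198 / 0.00371 = 1.478e+04.
Re > 4000 → turbulent; use the Moody-chart value f = 0.0278.
Total minor-loss coefficient ΣK = 2·0.32 + 2·0.41 + 2·6.8 = 15.1.
ΔP = [f·L/D + ΣK]·(ρV²/2) = [0.0278·29.4/0.198 + 15.1]·(875·0.3165²/2) = [4.128 + 15.1]·43.83 = 841 Pa.

ΔP ≈ 841 Pa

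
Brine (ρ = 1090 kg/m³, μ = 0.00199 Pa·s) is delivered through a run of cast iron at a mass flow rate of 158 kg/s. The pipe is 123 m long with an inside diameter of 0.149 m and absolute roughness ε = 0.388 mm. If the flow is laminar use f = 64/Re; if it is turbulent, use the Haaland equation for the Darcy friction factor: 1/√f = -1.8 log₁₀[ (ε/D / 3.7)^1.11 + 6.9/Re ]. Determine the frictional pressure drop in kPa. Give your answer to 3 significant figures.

A = πD²/4 = π(0.149)²/4 = 0.01744 m²; mean velocity V = ṁ/(ρA) = 158/(1090 · 0.01744) = 8.313 m/s.
Reynolds number Re = ρVD/μ = 1090 · 8.313 · 0.149 / 0.00199 = 6.785e+05.
Re > 4000 → turbulent. Relative roughness ε/D = 0.000388/0.149 = 0.0026. Haaland: 1/√f = -1.8 log₁₀[(0.0026/3.7)^1.11 + 6.9/6.785e+05] = -1.8 log₁₀[0.000317 + 1.02e-05] = 6.274, so f = 0.0254.
Darcy-Weisbach: ΔP = f(L/D)(ρV²/2) = 0.0254·(123/0.149)·(1090·8.313²/2) = 0.0254·825.5·3.766e+04 = 7.899e+05 Pa.
ΔP = 7.899e+05 Pa = 790 kPa.

ΔP ≈ 790 kPa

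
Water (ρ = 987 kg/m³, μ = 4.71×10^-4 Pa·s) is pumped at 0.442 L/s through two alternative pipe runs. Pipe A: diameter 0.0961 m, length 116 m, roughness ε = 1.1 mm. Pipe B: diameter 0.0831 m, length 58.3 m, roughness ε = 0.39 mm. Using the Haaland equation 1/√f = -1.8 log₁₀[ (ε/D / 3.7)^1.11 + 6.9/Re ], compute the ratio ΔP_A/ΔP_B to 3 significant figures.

ΔP_A/ΔP_B ≈ 1.19

Pipe A: V = Q/A = 0.000442/0.007253 = 0.06094 m/s; Re = 1.227e+04; ε/D = 0.0114; Haaland → f = 0.0437; ΔP_A = f(L/D)(ρV²/2) = 96.68 Pa.
Pipe B: V = Q/A = 0.000442/0.005424 = 0.08149 m/s; Re = 1.419e+04; ε/D = 0.00469; Haaland → f = 0.03521; ΔP_B = f(L/D)(ρV²/2) = 80.97 Pa.
ΔP_A/ΔP_B = 96.68/80.97 = 1.19.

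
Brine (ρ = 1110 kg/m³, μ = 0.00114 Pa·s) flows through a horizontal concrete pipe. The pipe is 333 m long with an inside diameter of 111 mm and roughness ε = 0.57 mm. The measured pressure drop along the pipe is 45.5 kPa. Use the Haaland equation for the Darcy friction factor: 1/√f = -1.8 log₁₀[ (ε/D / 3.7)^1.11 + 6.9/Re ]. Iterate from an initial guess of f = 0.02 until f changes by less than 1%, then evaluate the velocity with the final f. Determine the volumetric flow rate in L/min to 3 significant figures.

Q ≈ 541 L/min

Rearranging Darcy-Weisbach: V = √(2·ΔP·D/(f·L·ρ)). With ε/D = 0.00057/0.111 = 0.00514, iterate starting from f = 0.02:
  f = 0.02 → V = √(2·4.55e+04·0.111/(0.02·333·1110)) = 1.169 m/s; Re = ρVD/μ = 1.263e+05; f → 0.03134
  f = 0.03134 → V = 0.9338 m/s; Re = 1.009e+05; f → 0.0315
Converged (Δf/f < 1%). With the final f = 0.0315: V = √(2·4.55e+04·0.111/(0.0315·333·1110)) = 0.9313 m/s.
Q = V·A = 0.9313·(π/4·0.111²) = 0.009013 m³/s = 541 L/min.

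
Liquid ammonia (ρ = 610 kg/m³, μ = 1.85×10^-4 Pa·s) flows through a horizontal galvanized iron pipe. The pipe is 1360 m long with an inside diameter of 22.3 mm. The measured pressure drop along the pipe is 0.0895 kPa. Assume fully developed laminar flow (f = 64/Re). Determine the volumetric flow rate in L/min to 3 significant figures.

Q ≈ 0.130 L/min

For laminar flow, f = 64/Re with Re = ρVD/μ, so Darcy-Weisbach reduces to ΔP = 32μLV/D². Solving for V: V = ΔP·D²/(32μL) = 89.5·(0.0223)²/(32·0.000185·1360) = 0.005528 m/s.
Check: Re = ρVD/μ = 610·0.005528·0.0223/0.000185 = 406.5 < 2300, so the laminar assumption holds.
Q = V·A = 0.005528·(π/4·0.0223²) = 2.159e-06 m³/s = 0.130 L/min.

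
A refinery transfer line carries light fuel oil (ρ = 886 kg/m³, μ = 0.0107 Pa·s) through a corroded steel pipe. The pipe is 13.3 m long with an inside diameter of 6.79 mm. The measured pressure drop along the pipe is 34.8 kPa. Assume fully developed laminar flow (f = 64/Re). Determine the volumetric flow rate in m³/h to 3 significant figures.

For laminar flow, f = 64/Re with Re = ρVD/μ, so Darcy-Weisbach reduces to ΔP = 32μLV/D². Solving for V: V = ΔP·D²/(32μL) = 3.48e+04·(0.00679)²/(32·0.0107·13.3) = 0.3523 m/s.
Check: Re = ρVD/μ = 886·0.3523·0.00679/0.0107 = 198.1 < 2300, so the laminar assumption holds.
Q = V·A = 0.3523·(π/4·0.00679²) = 1.276e-05 m³/s = 0.0459 m³/h.

Q ≈ 0.0459 m³/h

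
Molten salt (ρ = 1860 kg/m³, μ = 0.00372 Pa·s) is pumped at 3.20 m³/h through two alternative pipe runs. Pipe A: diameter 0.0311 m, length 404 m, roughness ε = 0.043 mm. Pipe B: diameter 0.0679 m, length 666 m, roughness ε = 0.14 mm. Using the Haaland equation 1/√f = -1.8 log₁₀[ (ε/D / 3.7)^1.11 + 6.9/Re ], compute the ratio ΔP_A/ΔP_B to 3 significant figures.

Pipe A: V = Q/A = 0.0008889/0.0007596 = 1.17 m/s; Re = 1.82e+04; ε/D = 0.00138; Haaland → f = 0.02885; ΔP_A = f(L/D)(ρV²/2) = 4.772e+05 Pa.
Pipe B: V = Q/A = 0.0008889/0.003621 = 0.2455 m/s; Re = 8334; ε/D = 0.00206; Haaland → f = 0.035; ΔP_B = f(L/D)(ρV²/2) = 1.924e+04 Pa.
ΔP_A/ΔP_B = 4.772e+05/1.924e+04 = 24.8.

ΔP_A/ΔP_B ≈ 24.8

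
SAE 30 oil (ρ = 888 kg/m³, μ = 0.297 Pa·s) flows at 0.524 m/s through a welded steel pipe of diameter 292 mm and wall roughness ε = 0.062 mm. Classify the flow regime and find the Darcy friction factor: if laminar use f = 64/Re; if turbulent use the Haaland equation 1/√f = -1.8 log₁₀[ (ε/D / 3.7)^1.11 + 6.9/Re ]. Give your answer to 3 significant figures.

Re = ρVD/μ = 888·0.524·0.292/0.297 = 457.5.
Re < 2300 → laminar, so f = 64/Re = 0.1399 (roughness is irrelevant in laminar flow).

f ≈ 0.140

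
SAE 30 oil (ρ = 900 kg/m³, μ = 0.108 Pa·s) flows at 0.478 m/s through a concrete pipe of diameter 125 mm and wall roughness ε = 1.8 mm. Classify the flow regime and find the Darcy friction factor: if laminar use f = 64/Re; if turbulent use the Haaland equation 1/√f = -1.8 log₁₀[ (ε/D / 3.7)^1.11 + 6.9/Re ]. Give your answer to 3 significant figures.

f ≈ 0.129

Re = ρVD/μ = 900·0.478·0.125/0.108 = 497.9.
Re < 2300 → laminar, so f = 64/Re = 0.1285 (roughness is irrelevant in laminar flow).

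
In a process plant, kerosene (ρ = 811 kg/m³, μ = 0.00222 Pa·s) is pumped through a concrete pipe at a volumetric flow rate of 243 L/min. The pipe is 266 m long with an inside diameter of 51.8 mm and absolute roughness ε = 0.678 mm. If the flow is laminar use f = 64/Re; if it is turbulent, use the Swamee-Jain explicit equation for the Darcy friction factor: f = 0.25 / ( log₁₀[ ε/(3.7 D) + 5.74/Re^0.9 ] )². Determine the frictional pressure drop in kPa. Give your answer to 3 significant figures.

ΔP ≈ 334 kPa

Q = 243 L/min = 243/60000 = 0.00405 m³/s.
Cross-sectional area A = πD²/4 = π(0.0518)²/4 = 0.002107 m²; mean velocity V = Q/A = 0.00405/0.002107 = 1.922 m/s.
Reynolds number Re = ρVD/μ = 811 · 1.922 · 0.0518 / 0.00222 = 3.637e+04.
Re > 4000 → turbulent. Relative roughness ε/D = 0.000678/0.0518 = 0.0131. Swamee-Jain: f = 0.25/(log₁₀[0.0131/3.7 + 5.74/3.637e+04^0.9])² = 0.25/(log₁₀[0.00354 + 0.000451])² = 0.25/(-2.399)² = 0.04343.
Darcy-Weisbach: ΔP = f(L/D)(ρV²/2) = 0.04343·(266/0.0518)·(811·1.922²/2) = 0.04343·5135·1498 = 3.34e+05 Pa.
ΔP = 3.34e+05 Pa = 334 kPa.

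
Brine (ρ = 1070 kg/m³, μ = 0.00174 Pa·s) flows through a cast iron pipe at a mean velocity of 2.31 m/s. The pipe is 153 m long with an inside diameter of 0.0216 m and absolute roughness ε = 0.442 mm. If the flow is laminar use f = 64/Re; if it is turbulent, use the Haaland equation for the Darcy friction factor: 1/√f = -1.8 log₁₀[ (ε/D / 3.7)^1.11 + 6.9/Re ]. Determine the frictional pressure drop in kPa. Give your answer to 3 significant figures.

Reynolds number Re = ρVD/μ = 1070 · 2.31 · 0.0216 / 0.00174 = 3.068e+04.
Re > 4000 → turbulent. Relative roughness ε/D = 0.000442/0.0216 = 0.0205. Haaland: 1/√f = -1.8 log₁₀[(0.0205/3.7)^1.11 + 6.9/3.068e+04] = -1.8 log₁₀[0.00312 + 0.000225] = 4.456, so f = 0.05037.
Darcy-Weisbach: ΔP = f(L/D)(ρV²/2) = 0.05037·(153/0.0216)·(1070·2.31²/2) = 0.05037·7083·2855 = 1.019e+06 Pa.
ΔP = 1.019e+06 Pa = 1020 kPa.

ΔP ≈ 1020 kPa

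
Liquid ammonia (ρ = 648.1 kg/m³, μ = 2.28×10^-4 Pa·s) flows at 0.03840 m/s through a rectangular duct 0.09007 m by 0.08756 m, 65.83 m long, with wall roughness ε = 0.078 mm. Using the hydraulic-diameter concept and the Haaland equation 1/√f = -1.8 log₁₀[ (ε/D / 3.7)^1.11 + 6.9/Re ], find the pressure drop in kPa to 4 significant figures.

Hydraulic diameter D_h = 4A/P = 4·(0.09007·0.08756)/(2·(0.09007+0.08756)) = 0.03155/0.3553 = 0.0888 m.
Re = ρVD_h/μ = 648.1·0.0384·0.0888/0.000228 = 9693.
ε/D_h = 7.8e-05/0.0888 = 0.000878; Haaland gives 1/√f = -1.8 log₁₀[9.48e-05+0.000712] = 5.568, so f = 0.03226.
ΔP = f(L/D_h)(ρV²/2) = 0.03226·65.83/0.0888·0.4778 = 11.43 Pa.
ΔP = 0.01143 kPa.

ΔP ≈ 0.01143 kPa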